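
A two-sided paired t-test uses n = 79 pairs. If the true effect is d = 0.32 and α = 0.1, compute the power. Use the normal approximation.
Power ≈ 0.88

Power calculation (paired t-test, normal approximation):
z_β = d · √n - z_{α/2}
z_β = 0.32 · √79 - 1.645
z_β = 0.32 · 8.888 - 1.645
z_β = 1.199

Power = Φ(z_β) = Φ(1.199) ≈ 0.885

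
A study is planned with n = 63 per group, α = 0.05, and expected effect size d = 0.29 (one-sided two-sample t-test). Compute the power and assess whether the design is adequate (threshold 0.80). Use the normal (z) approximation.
Power ≈ 0.49; the study is underpowered (power < 0.80)

Power calculation (two-sample t-test, normal approximation):
z_β = d · √(n/2) - z_α
z_β = 0.29 · √(63/2) - 1.645
z_β = 0.29 · 5.612 - 1.645
z_β = -0.017

Power = Φ(z_β) = Φ(-0.017) ≈ 0.493

Effect size d = 0.29 is small by Cohen's convention (0.2/0.5/0.8).

Threshold: power ≥ 0.80 is conventionally adequate.
Power ≈ 0.49 → the study is underpowered (power < 0.80).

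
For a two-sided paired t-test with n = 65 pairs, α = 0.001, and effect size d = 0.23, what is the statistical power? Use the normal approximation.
Power ≈ 0.08

Power calculation (paired t-test, normal approximation):
z_β = d · √n - z_{α/2}
z_β = 0.23 · √65 - 3.291
z_β = 0.23 · 8.062 - 3.291
z_β = -1.436

Power = Φ(z_β) = Φ(-1.436) ≈ 0.075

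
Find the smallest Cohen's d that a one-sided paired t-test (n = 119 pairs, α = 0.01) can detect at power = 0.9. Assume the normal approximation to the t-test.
d ≈ 0.33

Minimum detectable effect (paired t-test, normal approximation):
d = (z_α + z_β) / √n
d = (2.326 + 1.282) / √119
d = 3.608 / 10.909
d ≈ 0.33

By Cohen's convention (0.2 small / 0.5 medium / 0.8 large): small effect.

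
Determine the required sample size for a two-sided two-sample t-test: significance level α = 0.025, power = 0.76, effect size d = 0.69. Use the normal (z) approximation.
n = 37 per group

Sample size formula (two-sample t-test, normal approximation):
n = 2 · ((z_{α/2} + z_β) / d)²

z_{α/2} = 2.241 (for α = 0.025, two-sided)
z_β = 0.706 (for power = 0.76)
d = 0.69

n = 2 · ((2.241 + 0.706) / 0.69)²
n = 2 · (4.271)²
n ≈ 36.48
Round up to the next whole number: n = 37 per group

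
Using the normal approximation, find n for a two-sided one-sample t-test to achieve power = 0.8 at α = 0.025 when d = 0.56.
n = 31

Sample size formula (one-sample t-test, normal approximation):
n = ((z_{α/2} + z_β) / d)²

z_{α/2} = 2.241 (for α = 0.025, two-sided)
z_β = 0.842 (for power = 0.8)
d = 0.56

n = ((2.241 + 0.842) / 0.56)²
n = (5.505)²
n ≈ 30.31
Round up to the next whole number: n = 31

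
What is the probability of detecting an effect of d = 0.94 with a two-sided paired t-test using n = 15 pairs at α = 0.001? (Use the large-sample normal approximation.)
Power ≈ 0.64

Power calculation (paired t-test, normal approximation):
z_β = d · √n - z_{α/2}
z_β = 0.94 · √15 - 3.291
z_β = 0.94 · 3.873 - 3.291
z_β = 0.350

Power = Φ(z_β) = Φ(0.350) ≈ 0.637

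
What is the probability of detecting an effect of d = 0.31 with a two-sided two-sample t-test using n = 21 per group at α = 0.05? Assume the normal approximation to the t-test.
Power ≈ 0.17

Power calculation (two-sample t-test, normal approximation):
z_β = d · √(n/2) - z_{α/2}
z_β = 0.31 · √(21/2) - 1.960
z_β = 0.31 · 3.240 - 1.960
z_β = -0.955

Power = Φ(z_β) = Φ(-0.955) ≈ 0.170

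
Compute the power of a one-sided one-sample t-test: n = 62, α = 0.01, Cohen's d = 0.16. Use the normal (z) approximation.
Power ≈ 0.14

Power calculation (one-sample t-test, normal approximation):
z_β = d · √n - z_α
z_β = 0.16 · √62 - 2.326
z_β = 0.16 · 7.874 - 2.326
z_β = -1.067

Power = Φ(z_β) = Φ(-1.067) ≈ 0.143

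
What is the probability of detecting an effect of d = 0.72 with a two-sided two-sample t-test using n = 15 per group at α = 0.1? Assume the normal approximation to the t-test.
Power ≈ 0.63

Power calculation (two-sample t-test, normal approximation):
z_β = d · √(n/2) - z_{α/2}
z_β = 0.72 · √(15/2) - 1.645
z_β = 0.72 · 2.739 - 1.645
z_β = 0.327

Power = Φ(z_β) = Φ(0.327) ≈ 0.628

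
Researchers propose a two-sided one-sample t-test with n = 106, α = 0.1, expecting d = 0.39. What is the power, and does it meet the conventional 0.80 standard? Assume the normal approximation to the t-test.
Power ≈ 0.99; the study is adequately powered (power ≥ 0.80)

Power calculation (one-sample t-test, normal approximation):
z_β = d · √n - z_{α/2}
z_β = 0.39 · √106 - 1.645
z_β = 0.39 · 10.296 - 1.645
z_β = 2.370

Power = Φ(z_β) = Φ(2.370) ≈ 0.991

Effect size d = 0.39 is small by Cohen's convention (0.2/0.5/0.8).

Threshold: power ≥ 0.80 is conventionally adequate.
Power ≈ 0.99 → the study is adequately powered (power ≥ 0.80).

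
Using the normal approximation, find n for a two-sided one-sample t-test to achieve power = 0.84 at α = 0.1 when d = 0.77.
n = 12

Sample size formula (one-sample t-test, normal approximation):
n = ((z_{α/2} + z_β) / d)²

z_{α/2} = 1.645 (for α = 0.1, two-sided)
z_β = 0.994 (for power = 0.84)
d = 0.77

n = ((1.645 + 0.994) / 0.77)²
n = (3.427)²
n ≈ 11.74
Round up to the next whole number: n = 12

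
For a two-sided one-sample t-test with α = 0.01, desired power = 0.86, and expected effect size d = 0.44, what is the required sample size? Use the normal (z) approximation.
n = 70

Sample size formula (one-sample t-test, normal approximation):
n = ((z_{α/2} + z_β) / d)²

z_{α/2} = 2.576 (for α = 0.01, two-sided)
z_β = 1.080 (for power = 0.86)
d = 0.44

n = ((2.576 + 1.080) / 0.44)²
n = (8.309)²
n ≈ 69.04
Round up to the next whole number: n = 70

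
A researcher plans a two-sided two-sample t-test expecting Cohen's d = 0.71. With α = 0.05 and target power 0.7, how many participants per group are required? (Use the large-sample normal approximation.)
n = 25 per group

Sample size formula (two-sample t-test, normal approximation):
n = 2 · ((z_{α/2} + z_β) / d)²

z_{α/2} = 1.960 (for α = 0.05, two-sided)
z_β = 0.524 (for power = 0.7)
d = 0.71

n = 2 · ((1.960 + 0.524) / 0.71)²
n = 2 · (3.499)²
n ≈ 24.49
Round up to the next whole number: n = 25 per group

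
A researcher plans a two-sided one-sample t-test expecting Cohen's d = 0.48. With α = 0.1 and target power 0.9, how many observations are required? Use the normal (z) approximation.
n = 38

Sample size formula (one-sample t-test, normal approximation):
n = ((z_{α/2} + z_β) / d)²

z_{α/2} = 1.645 (for α = 0.1, two-sided)
z_β = 1.282 (for power = 0.9)
d = 0.48

n = ((1.645 + 1.282) / 0.48)²
n = (6.098)²
n ≈ 37.19
Round up to the next whole number: n = 38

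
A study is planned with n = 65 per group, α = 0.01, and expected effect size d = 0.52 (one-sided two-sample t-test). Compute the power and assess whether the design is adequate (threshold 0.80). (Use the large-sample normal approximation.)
Power ≈ 0.74; the study is underpowered (power < 0.80)

Power calculation (two-sample t-test, normal approximation):
z_β = d · √(n/2) - z_α
z_β = 0.52 · √(65/2) - 2.326
z_β = 0.52 · 5.701 - 2.326
z_β = 0.638

Power = Φ(z_β) = Φ(0.638) ≈ 0.738

Effect size d = 0.52 is medium by Cohen's convention (0.2/0.5/0.8).

Threshold: power ≥ 0.80 is conventionally adequate.
Power ≈ 0.74 → the study is underpowered (power < 0.80).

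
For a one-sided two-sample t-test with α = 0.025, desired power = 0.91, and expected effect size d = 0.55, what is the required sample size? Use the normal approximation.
n = 73 per group

Sample size formula (two-sample t-test, normal approximation):
n = 2 · ((z_α + z_β) / d)²

z_α = 1.960 (for α = 0.025, one-sided)
z_β = 1.341 (for power = 0.91)
d = 0.55

n = 2 · ((1.960 + 1.341) / 0.55)²
n = 2 · (6.002)²
n ≈ 72.05
Round up to the next whole number: n = 73 per group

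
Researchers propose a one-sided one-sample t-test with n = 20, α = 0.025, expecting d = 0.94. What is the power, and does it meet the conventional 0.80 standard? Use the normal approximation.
Power ≈ 0.99; the study is adequately powered (power ≥ 0.80)

Power calculation (one-sample t-test, normal approximation):
z_β = d · √n - z_α
z_β = 0.94 · √20 - 1.960
z_β = 0.94 · 4.472 - 1.960
z_β = 2.244

Power = Φ(z_β) = Φ(2.244) ≈ 0.988

Effect size d = 0.94 is large by Cohen's convention (0.2/0.5/0.8).

Threshold: power ≥ 0.80 is conventionally adequate.
Power ≈ 0.99 → the study is adequately powered (power ≥ 0.80).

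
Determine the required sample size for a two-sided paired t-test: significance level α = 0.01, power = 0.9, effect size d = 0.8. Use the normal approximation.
n = 24 pairs

Sample size formula (paired t-test, normal approximation):
n = ((z_{α/2} + z_β) / d)²

z_{α/2} = 2.576 (for α = 0.01, two-sided)
z_β = 1.282 (for power = 0.9)
d = 0.8

n = ((2.576 + 1.282) / 0.8)²
n = (4.823)²
n ≈ 23.26
Round up to the next whole number: n = 24 pairs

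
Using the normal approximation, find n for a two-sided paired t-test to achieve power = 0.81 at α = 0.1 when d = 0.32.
n = 63 pairs

Sample size formula (paired t-test, normal approximation):
n = ((z_{α/2} + z_β) / d)²

z_{α/2} = 1.645 (for α = 0.1, two-sided)
z_β = 0.878 (for power = 0.81)
d = 0.32

n = ((1.645 + 0.878) / 0.32)²
n = (7.884)²
n ≈ 62.16
Round up to the next whole number: n = 63 pairs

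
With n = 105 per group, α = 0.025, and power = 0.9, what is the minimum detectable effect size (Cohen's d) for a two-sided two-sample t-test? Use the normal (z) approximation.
d ≈ 0.49

Minimum detectable effect (two-sample t-test, normal approximation):
d = (z_{α/2} + z_β) / √(n/2)
d = (2.241 + 1.282) / √(105/2)
d = 3.523 / 7.246
d ≈ 0.49

By Cohen's convention (0.2 small / 0.5 medium / 0.8 large): small effect.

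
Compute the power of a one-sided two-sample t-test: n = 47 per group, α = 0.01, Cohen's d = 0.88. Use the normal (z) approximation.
Power ≈ 0.97

Power calculation (two-sample t-test, normal approximation):
z_β = d · √(n/2) - z_α
z_β = 0.88 · √(47/2) - 2.326
z_β = 0.88 · 4.848 - 2.326
z_β = 1.940

Power = Φ(z_β) = Φ(1.940) ≈ 0.974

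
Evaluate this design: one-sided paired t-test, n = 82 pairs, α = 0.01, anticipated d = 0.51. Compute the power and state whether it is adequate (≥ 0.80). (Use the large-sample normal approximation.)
Power ≈ 0.99; the study is adequately powered (power ≥ 0.80)

Power calculation (paired t-test, normal approximation):
z_β = d · √n - z_α
z_β = 0.51 · √82 - 2.326
z_β = 0.51 · 9.055 - 2.326
z_β = 2.292

Power = Φ(z_β) = Φ(2.292) ≈ 0.989

Effect size d = 0.51 is medium by Cohen's convention (0.2/0.5/0.8).

Threshold: power ≥ 0.80 is conventionally adequate.
Power ≈ 0.99 → the study is adequately powered (power ≥ 0.80).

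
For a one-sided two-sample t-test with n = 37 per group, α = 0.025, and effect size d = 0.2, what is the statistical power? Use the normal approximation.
Power ≈ 0.14

Power calculation (two-sample t-test, normal approximation):
z_β = d · √(n/2) - z_α
z_β = 0.2 · √(37/2) - 1.960
z_β = 0.2 · 4.301 - 1.960
z_β = -1.100

Power = Φ(z_β) = Φ(-1.100) ≈ 0.136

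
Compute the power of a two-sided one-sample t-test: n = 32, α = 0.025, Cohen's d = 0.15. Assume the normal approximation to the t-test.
Power ≈ 0.08

Power calculation (one-sample t-test, normal approximation):
z_β = d · √n - z_{α/2}
z_β = 0.15 · √32 - 2.241
z_β = 0.15 · 5.657 - 2.241
z_β = -1.393

Power = Φ(z_β) = Φ(-1.393) ≈ 0.082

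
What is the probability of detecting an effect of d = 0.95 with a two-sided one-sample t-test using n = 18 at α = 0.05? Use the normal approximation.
Power ≈ 0.98

Power calculation (one-sample t-test, normal approximation):
z_β = d · √n - z_{α/2}
z_β = 0.95 · √18 - 1.960
z_β = 0.95 · 4.243 - 1.960
z_β = 2.071

Power = Φ(z_β) = Φ(2.071) ≈ 0.981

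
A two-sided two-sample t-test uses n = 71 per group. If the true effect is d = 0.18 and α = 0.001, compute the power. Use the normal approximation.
Power ≈ 0.01

Power calculation (two-sample t-test, normal approximation):
z_β = d · √(n/2) - z_{α/2}
z_β = 0.18 · √(71/2) - 3.291
z_β = 0.18 · 5.958 - 3.291
z_β = -2.218

Power = Φ(z_β) = Φ(-2.218) ≈ 0.013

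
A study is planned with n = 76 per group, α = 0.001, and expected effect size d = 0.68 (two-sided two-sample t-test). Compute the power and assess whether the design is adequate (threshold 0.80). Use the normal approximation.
Power ≈ 0.82; the study is adequately powered (power ≥ 0.80)

Power calculation (two-sample t-test, normal approximation):
z_β = d · √(n/2) - z_{α/2}
z_β = 0.68 · √(76/2) - 3.291
z_β = 0.68 · 6.164 - 3.291
z_β = 0.901

Power = Φ(z_β) = Φ(0.901) ≈ 0.816

Effect size d = 0.68 is medium by Cohen's convention (0.2/0.5/0.8).

Threshold: power ≥ 0.80 is conventionally adequate.
Power ≈ 0.82 → the study is adequately powered (power ≥ 0.80).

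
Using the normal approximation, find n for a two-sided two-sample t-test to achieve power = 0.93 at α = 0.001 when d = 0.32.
n = 444 per group

Sample size formula (two-sample t-test, normal approximation):
n = 2 · ((z_{α/2} + z_β) / d)²

z_{α/2} = 3.291 (for α = 0.001, two-sided)
z_β = 1.476 (for power = 0.93)
d = 0.32

n = 2 · ((3.291 + 1.476) / 0.32)²
n = 2 · (14.897)²
n ≈ 443.84
Round up to the next whole number: n = 444 per group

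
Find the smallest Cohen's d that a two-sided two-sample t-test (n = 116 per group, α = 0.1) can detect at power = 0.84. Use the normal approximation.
d ≈ 0.35

Minimum detectable effect (two-sample t-test, normal approximation):
d = (z_{α/2} + z_β) / √(n/2)
d = (1.645 + 0.994) / √(116/2)
d = 2.639 / 7.616
d ≈ 0.35

By Cohen's convention (0.2 small / 0.5 medium / 0.8 large): small effect.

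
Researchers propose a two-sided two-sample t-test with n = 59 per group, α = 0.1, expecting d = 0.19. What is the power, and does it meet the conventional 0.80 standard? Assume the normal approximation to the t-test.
Power ≈ 0.27; the study is underpowered (power < 0.80)

Power calculation (two-sample t-test, normal approximation):
z_β = d · √(n/2) - z_{α/2}
z_β = 0.19 · √(59/2) - 1.645
z_β = 0.19 · 5.431 - 1.645
z_β = -0.613

Power = Φ(z_β) = Φ(-0.613) ≈ 0.270

Effect size d = 0.19 is very small by Cohen's convention (0.2/0.5/0.8).

Threshold: power ≥ 0.80 is conventionally adequate.
Power ≈ 0.27 → the study is underpowered (power < 0.80).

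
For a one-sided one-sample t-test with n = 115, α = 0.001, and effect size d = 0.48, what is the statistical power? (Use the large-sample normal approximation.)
Power ≈ 0.98

Power calculation (one-sample t-test, normal approximation):
z_β = d · √n - z_α
z_β = 0.48 · √115 - 3.090
z_β = 0.48 · 10.724 - 3.090
z_β = 2.057

Power = Φ(z_β) = Φ(2.057) ≈ 0.980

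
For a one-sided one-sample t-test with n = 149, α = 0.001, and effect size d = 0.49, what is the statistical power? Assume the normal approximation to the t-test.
Power ≈ 1.00

Power calculation (one-sample t-test, normal approximation):
z_β = d · √n - z_α
z_β = 0.49 · √149 - 3.090
z_β = 0.49 · 12.207 - 3.090
z_β = 2.891

Power = Φ(z_β) = Φ(2.891) ≈ 0.998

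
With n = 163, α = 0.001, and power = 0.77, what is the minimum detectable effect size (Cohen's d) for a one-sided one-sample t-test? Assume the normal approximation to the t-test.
d ≈ 0.30

Minimum detectable effect (one-sample t-test, normal approximation):
d = (z_α + z_β) / √n
d = (3.090 + 0.739) / √163
d = 3.829 / 12.767
d ≈ 0.30

By Cohen's convention (0.2 small / 0.5 medium / 0.8 large): small effect.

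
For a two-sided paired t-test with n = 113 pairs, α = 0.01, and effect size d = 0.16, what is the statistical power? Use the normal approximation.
Power ≈ 0.19

Power calculation (paired t-test, normal approximation):
z_β = d · √n - z_{α/2}
z_β = 0.16 · √113 - 2.576
z_β = 0.16 · 10.630 - 2.576
z_β = -0.875

Power = Φ(z_β) = Φ(-0.875) ≈ 0.191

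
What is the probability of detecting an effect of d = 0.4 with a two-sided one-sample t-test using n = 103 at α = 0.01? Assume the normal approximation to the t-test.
Power ≈ 0.93

Power calculation (one-sample t-test, normal approximation):
z_β = d · √n - z_{α/2}
z_β = 0.4 · √103 - 2.576
z_β = 0.4 · 10.149 - 2.576
z_β = 1.484

Power = Φ(z_β) = Φ(1.484) ≈ 0.931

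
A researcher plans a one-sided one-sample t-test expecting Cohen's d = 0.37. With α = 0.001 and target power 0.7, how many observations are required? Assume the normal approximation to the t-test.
n = 96

Sample size formula (one-sample t-test, normal approximation):
n = ((z_α + z_β) / d)²

z_α = 3.090 (for α = 0.001, one-sided)
z_β = 0.524 (for power = 0.7)
d = 0.37

n = ((3.090 + 0.524) / 0.37)²
n = (9.768)²
n ≈ 95.41
Round up to the next whole number: n = 96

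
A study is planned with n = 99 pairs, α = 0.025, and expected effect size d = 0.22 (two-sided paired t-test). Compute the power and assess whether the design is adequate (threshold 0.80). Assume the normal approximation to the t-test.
Power ≈ 0.48; the study is underpowered (power < 0.80)

Power calculation (paired t-test, normal approximation):
z_β = d · √n - z_{α/2}
z_β = 0.22 · √99 - 2.241
z_β = 0.22 · 9.950 - 2.241
z_β = -0.052

Power = Φ(z_β) = Φ(-0.052) ≈ 0.479

Effect size d = 0.22 is small by Cohen's convention (0.2/0.5/0.8).

Threshold: power ≥ 0.80 is conventionally adequate.
Power ≈ 0.48 → the study is underpowered (power < 0.80).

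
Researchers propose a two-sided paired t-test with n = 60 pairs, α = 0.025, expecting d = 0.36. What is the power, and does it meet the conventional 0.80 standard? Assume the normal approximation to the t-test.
Power ≈ 0.71; the study is underpowered (power < 0.80)

Power calculation (paired t-test, normal approximation):
z_β = d · √n - z_{α/2}
z_β = 0.36 · √60 - 2.241
z_β = 0.36 · 7.746 - 2.241
z_β = 0.547

Power = Φ(z_β) = Φ(0.547) ≈ 0.708

Effect size d = 0.36 is small by Cohen's convention (0.2/0.5/0.8).

Threshold: power ≥ 0.80 is conventionally adequate.
Power ≈ 0.71 → the study is underpowered (power < 0.80).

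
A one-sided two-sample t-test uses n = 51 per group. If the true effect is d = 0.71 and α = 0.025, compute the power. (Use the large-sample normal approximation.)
Power ≈ 0.95

Power calculation (two-sample t-test, normal approximation):
z_β = d · √(n/2) - z_α
z_β = 0.71 · √(51/2) - 1.960
z_β = 0.71 · 5.050 - 1.960
z_β = 1.625

Power = Φ(z_β) = Φ(1.625) ≈ 0.948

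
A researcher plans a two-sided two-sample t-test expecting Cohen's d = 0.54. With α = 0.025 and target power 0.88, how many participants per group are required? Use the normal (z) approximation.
n = 81 per group

Sample size formula (two-sample t-test, normal approximation):
n = 2 · ((z_{α/2} + z_β) / d)²

z_{α/2} = 2.241 (for α = 0.025, two-sided)
z_β = 1.175 (for power = 0.88)
d = 0.54

n = 2 · ((2.241 + 1.175) / 0.54)²
n = 2 · (6.326)²
n ≈ 80.04
Round up to the next whole number: n = 81 per group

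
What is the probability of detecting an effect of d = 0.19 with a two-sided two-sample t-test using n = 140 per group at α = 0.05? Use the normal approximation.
Power ≈ 0.36

Power calculation (two-sample t-test, normal approximation):
z_β = d · √(n/2) - z_{α/2}
z_β = 0.19 · √(140/2) - 1.960
z_β = 0.19 · 8.367 - 1.960
z_β = -0.370

Power = Φ(z_β) = Φ(-0.370) ≈ 0.356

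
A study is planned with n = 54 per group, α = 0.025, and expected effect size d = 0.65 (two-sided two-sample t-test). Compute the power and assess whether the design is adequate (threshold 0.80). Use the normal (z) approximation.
Power ≈ 0.87; the study is adequately powered (power ≥ 0.80)

Power calculation (two-sample t-test, normal approximation):
z_β = d · √(n/2) - z_{α/2}
z_β = 0.65 · √(54/2) - 2.241
z_β = 0.65 · 5.196 - 2.241
z_β = 1.136

Power = Φ(z_β) = Φ(1.136) ≈ 0.872

Effect size d = 0.65 is medium by Cohen's convention (0.2/0.5/0.8).

Threshold: power ≥ 0.80 is conventionally adequate.
Power ≈ 0.87 → the study is adequately powered (power ≥ 0.80).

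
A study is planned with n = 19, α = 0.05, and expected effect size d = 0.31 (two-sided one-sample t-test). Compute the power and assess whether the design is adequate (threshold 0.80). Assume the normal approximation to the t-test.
Power ≈ 0.27; the study is underpowered (power < 0.80)

Power calculation (one-sample t-test, normal approximation):
z_β = d · √n - z_{α/2}
z_β = 0.31 · √19 - 1.960
z_β = 0.31 · 4.359 - 1.960
z_β = -0.609

Power = Φ(z_β) = Φ(-0.609) ≈ 0.271

Effect size d = 0.31 is small by Cohen's convention (0.2/0.5/0.8).

Threshold: power ≥ 0.80 is conventionally adequate.
Power ≈ 0.27 → the study is underpowered (power < 0.80).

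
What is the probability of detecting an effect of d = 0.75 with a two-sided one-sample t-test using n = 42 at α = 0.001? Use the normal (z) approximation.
Power ≈ 0.94

Power calculation (one-sample t-test, normal approximation):
z_β = d · √n - z_{α/2}
z_β = 0.75 · √42 - 3.291
z_β = 0.75 · 6.481 - 3.291
z_β = 1.570

Power = Φ(z_β) = Φ(1.570) ≈ 0.942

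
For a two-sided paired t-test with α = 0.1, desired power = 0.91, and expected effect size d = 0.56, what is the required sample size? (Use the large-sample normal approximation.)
n = 29 pairs

Sample size formula (paired t-test, normal approximation):
n = ((z_{α/2} + z_β) / d)²

z_{α/2} = 1.645 (for α = 0.1, two-sided)
z_β = 1.341 (for power = 0.91)
d = 0.56

n = ((1.645 + 1.341) / 0.56)²
n = (5.332)²
n ≈ 28.43
Round up to the next whole number: n = 29 pairs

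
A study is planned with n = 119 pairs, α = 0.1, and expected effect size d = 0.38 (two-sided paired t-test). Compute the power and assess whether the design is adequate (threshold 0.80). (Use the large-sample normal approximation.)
Power ≈ 0.99; the study is adequately powered (power ≥ 0.80)

Power calculation (paired t-test, normal approximation):
z_β = d · √n - z_{α/2}
z_β = 0.38 · √119 - 1.645
z_β = 0.38 · 10.909 - 1.645
z_β = 2.500

Power = Φ(z_β) = Φ(2.500) ≈ 0.994

Effect size d = 0.38 is small by Cohen's convention (0.2/0.5/0.8).

Threshold: power ≥ 0.80 is conventionally adequate.
Power ≈ 0.99 → the study is adequately powered (power ≥ 0.80).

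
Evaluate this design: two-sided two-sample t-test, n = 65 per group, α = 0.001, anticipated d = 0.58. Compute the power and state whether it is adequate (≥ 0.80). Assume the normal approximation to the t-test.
Power ≈ 0.51; the study is underpowered (power < 0.80)

Power calculation (two-sample t-test, normal approximation):
z_β = d · √(n/2) - z_{α/2}
z_β = 0.58 · √(65/2) - 3.291
z_β = 0.58 · 5.701 - 3.291
z_β = 0.016

Power = Φ(z_β) = Φ(0.016) ≈ 0.506

Effect size d = 0.58 is medium by Cohen's convention (0.2/0.5/0.8).

Threshold: power ≥ 0.80 is conventionally adequate.
Power ≈ 0.51 → the study is underpowered (power < 0.80).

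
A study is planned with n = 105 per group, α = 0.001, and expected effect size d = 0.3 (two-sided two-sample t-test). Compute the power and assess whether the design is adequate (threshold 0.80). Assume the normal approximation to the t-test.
Power ≈ 0.13; the study is underpowered (power < 0.80)

Power calculation (two-sample t-test, normal approximation):
z_β = d · √(n/2) - z_{α/2}
z_β = 0.3 · √(105/2) - 3.291
z_β = 0.3 · 7.246 - 3.291
z_β = -1.117

Power = Φ(z_β) = Φ(-1.117) ≈ 0.132

Effect size d = 0.3 is small by Cohen's convention (0.2/0.5/0.8).

Threshold: power ≥ 0.80 is conventionally adequate.
Power ≈ 0.13 → the study is underpowered (power < 0.80).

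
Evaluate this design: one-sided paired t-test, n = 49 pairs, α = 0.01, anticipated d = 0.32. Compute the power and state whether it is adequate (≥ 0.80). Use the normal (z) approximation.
Power ≈ 0.47; the study is underpowered (power < 0.80)

Power calculation (paired t-test, normal approximation):
z_β = d · √n - z_α
z_β = 0.32 · √49 - 2.326
z_β = 0.32 · 7.000 - 2.326
z_β = -0.086

Power = Φ(z_β) = Φ(-0.086) ≈ 0.466

Effect size d = 0.32 is small by Cohen's convention (0.2/0.5/0.8).

Threshold: power ≥ 0.80 is conventionally adequate.
Power ≈ 0.47 → the study is underpowered (power < 0.80).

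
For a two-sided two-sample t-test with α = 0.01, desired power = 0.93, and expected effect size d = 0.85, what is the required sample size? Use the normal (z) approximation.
n = 46 per group

Sample size formula (two-sample t-test, normal approximation):
n = 2 · ((z_{α/2} + z_β) / d)²

z_{α/2} = 2.576 (for α = 0.01, two-sided)
z_β = 1.476 (for power = 0.93)
d = 0.85

n = 2 · ((2.576 + 1.476) / 0.85)²
n = 2 · (4.767)²
n ≈ 45.45
Round up to the next whole number: n = 46 per group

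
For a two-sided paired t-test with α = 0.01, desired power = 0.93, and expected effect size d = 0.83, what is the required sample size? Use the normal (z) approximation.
n = 24 pairs

Sample size formula (paired t-test, normal approximation):
n = ((z_{α/2} + z_β) / d)²

z_{α/2} = 2.576 (for α = 0.01, two-sided)
z_β = 1.476 (for power = 0.93)
d = 0.83

n = ((2.576 + 1.476) / 0.83)²
n = (4.882)²
n ≈ 23.83
Round up to the next whole number: n = 24 pairs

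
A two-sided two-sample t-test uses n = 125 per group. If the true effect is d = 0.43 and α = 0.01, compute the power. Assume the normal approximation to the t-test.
Power ≈ 0.79

Power calculation (two-sample t-test, normal approximation):
z_β = d · √(n/2) - z_{α/2}
z_β = 0.43 · √(125/2) - 2.576
z_β = 0.43 · 7.906 - 2.576
z_β = 0.824

Power = Φ(z_β) = Φ(0.824) ≈ 0.795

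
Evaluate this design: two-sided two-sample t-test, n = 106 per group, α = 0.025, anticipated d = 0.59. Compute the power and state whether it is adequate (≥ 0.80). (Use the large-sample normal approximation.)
Power ≈ 0.98; the study is adequately powered (power ≥ 0.80)

Power calculation (two-sample t-test, normal approximation):
z_β = d · √(n/2) - z_{α/2}
z_β = 0.59 · √(106/2) - 2.241
z_β = 0.59 · 7.280 - 2.241
z_β = 2.054

Power = Φ(z_β) = Φ(2.054) ≈ 0.980

Effect size d = 0.59 is medium by Cohen's convention (0.2/0.5/0.8).

Threshold: power ≥ 0.80 is conventionally adequate.
Power ≈ 0.98 → the study is adequately powered (power ≥ 0.80).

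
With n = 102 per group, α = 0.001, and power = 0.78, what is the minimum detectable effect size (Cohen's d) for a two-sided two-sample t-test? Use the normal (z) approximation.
d ≈ 0.57

Minimum detectable effect (two-sample t-test, normal approximation):
d = (z_{α/2} + z_β) / √(n/2)
d = (3.291 + 0.772) / √(102/2)
d = 4.063 / 7.141
d ≈ 0.57

By Cohen's convention (0.2 small / 0.5 medium / 0.8 large): medium effect.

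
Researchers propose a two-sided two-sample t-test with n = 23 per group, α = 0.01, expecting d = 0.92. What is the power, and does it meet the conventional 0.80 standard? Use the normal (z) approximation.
Power ≈ 0.71; the study is underpowered (power < 0.80)

Power calculation (two-sample t-test, normal approximation):
z_β = d · √(n/2) - z_{α/2}
z_β = 0.92 · √(23/2) - 2.576
z_β = 0.92 · 3.391 - 2.576
z_β = 0.544

Power = Φ(z_β) = Φ(0.544) ≈ 0.707

Effect size d = 0.92 is large by Cohen's convention (0.2/0.5/0.8).

Threshold: power ≥ 0.80 is conventionally adequate.
Power ≈ 0.71 → the study is underpowered (power < 0.80).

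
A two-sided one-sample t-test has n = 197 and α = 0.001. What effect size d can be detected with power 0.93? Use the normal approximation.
d ≈ 0.34

Minimum detectable effect (one-sample t-test, normal approximation):
d = (z_{α/2} + z_β) / √n
d = (3.291 + 1.476) / √197
d = 4.766 / 14.036
d ≈ 0.34

By Cohen's convention (0.2 small / 0.5 medium / 0.8 large): small effect.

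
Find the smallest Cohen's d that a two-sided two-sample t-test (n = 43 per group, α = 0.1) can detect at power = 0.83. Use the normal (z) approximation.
d ≈ 0.56

Minimum detectable effect (two-sample t-test, normal approximation):
d = (z_{α/2} + z_β) / √(n/2)
d = (1.645 + 0.954) / √(43/2)
d = 2.599 / 4.637
d ≈ 0.56

By Cohen's convention (0.2 small / 0.5 medium / 0.8 large): medium effect.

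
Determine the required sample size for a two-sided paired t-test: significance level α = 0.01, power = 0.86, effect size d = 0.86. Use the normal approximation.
n = 19 pairs

Sample size formula (paired t-test, normal approximation):
n = ((z_{α/2} + z_β) / d)²

z_{α/2} = 2.576 (for α = 0.01, two-sided)
z_β = 1.080 (for power = 0.86)
d = 0.86

n = ((2.576 + 1.080) / 0.86)²
n = (4.251)²
n ≈ 18.07
Round up to the next whole number: n = 19 pairs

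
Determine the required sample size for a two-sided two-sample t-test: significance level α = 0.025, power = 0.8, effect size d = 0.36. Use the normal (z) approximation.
n = 147 per group

Sample size formula (two-sample t-test, normal approximation):
n = 2 · ((z_{α/2} + z_β) / d)²

z_{α/2} = 2.241 (for α = 0.025, two-sided)
z_β = 0.842 (for power = 0.8)
d = 0.36

n = 2 · ((2.241 + 0.842) / 0.36)²
n = 2 · (8.564)²
n ≈ 146.68
Round up to the next whole number: n = 147 per group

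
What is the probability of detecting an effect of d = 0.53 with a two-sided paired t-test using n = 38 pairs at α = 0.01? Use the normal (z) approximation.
Power ≈ 0.76

Power calculation (paired t-test, normal approximation):
z_β = d · √n - z_{α/2}
z_β = 0.53 · √38 - 2.576
z_β = 0.53 · 6.164 - 2.576
z_β = 0.691

Power = Φ(z_β) = Φ(0.691) ≈ 0.755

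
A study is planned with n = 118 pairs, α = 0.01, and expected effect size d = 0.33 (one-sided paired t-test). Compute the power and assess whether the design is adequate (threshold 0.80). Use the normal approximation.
Power ≈ 0.90; the study is adequately powered (power ≥ 0.80)

Power calculation (paired t-test, normal approximation):
z_β = d · √n - z_α
z_β = 0.33 · √118 - 2.326
z_β = 0.33 · 10.863 - 2.326
z_β = 1.258

Power = Φ(z_β) = Φ(1.258) ≈ 0.896

Effect size d = 0.33 is small by Cohen's convention (0.2/0.5/0.8).

Threshold: power ≥ 0.80 is conventionally adequate.
Power ≈ 0.90 → the study is adequately powered (power ≥ 0.80).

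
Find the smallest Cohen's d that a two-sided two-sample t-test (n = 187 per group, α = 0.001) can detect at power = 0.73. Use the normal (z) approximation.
d ≈ 0.40

Minimum detectable effect (two-sample t-test, normal approximation):
d = (z_{α/2} + z_β) / √(n/2)
d = (3.291 + 0.613) / √(187/2)
d = 3.903 / 9.670
d ≈ 0.40

By Cohen's convention (0.2 small / 0.5 medium / 0.8 large): small effect.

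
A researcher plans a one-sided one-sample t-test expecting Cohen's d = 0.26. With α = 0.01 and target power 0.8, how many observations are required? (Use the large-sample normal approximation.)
n = 149

Sample size formula (one-sample t-test, normal approximation):
n = ((z_α + z_β) / d)²

z_α = 2.326 (for α = 0.01, one-sided)
z_β = 0.842 (for power = 0.8)
d = 0.26

n = ((2.326 + 0.842) / 0.26)²
n = (12.185)²
n ≈ 148.47
Round up to the next whole number: n = 149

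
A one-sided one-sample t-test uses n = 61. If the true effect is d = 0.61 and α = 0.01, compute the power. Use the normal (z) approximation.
Power ≈ 0.99

Power calculation (one-sample t-test, normal approximation):
z_β = d · √n - z_α
z_β = 0.61 · √61 - 2.326
z_β = 0.61 · 7.810 - 2.326
z_β = 2.438

Power = Φ(z_β) = Φ(2.438) ≈ 0.993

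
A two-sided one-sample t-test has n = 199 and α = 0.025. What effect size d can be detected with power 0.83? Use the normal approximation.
d ≈ 0.23

Minimum detectable effect (one-sample t-test, normal approximation):
d = (z_{α/2} + z_β) / √n
d = (2.241 + 0.954) / √199
d = 3.196 / 14.107
d ≈ 0.23

By Cohen's convention (0.2 small / 0.5 medium / 0.8 large): small effect.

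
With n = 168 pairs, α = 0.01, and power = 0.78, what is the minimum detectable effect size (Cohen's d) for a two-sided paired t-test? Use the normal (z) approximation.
d ≈ 0.26

Minimum detectable effect (paired t-test, normal approximation):
d = (z_{α/2} + z_β) / √n
d = (2.576 + 0.772) / √168
d = 3.348 / 12.961
d ≈ 0.26

By Cohen's convention (0.2 small / 0.5 medium / 0.8 large): small effect.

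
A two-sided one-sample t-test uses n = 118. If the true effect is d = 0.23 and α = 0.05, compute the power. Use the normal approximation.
Power ≈ 0.70

Power calculation (one-sample t-test, normal approximation):
z_β = d · √n - z_{α/2}
z_β = 0.23 · √118 - 1.960
z_β = 0.23 · 10.863 - 1.960
z_β = 0.538

Power = Φ(z_β) = Φ(0.538) ≈ 0.705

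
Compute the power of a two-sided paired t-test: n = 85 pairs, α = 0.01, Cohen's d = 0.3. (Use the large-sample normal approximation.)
Power ≈ 0.58

Power calculation (paired t-test, normal approximation):
z_β = d · √n - z_{α/2}
z_β = 0.3 · √85 - 2.576
z_β = 0.3 · 9.220 - 2.576
z_β = 0.190

Power = Φ(z_β) = Φ(0.190) ≈ 0.575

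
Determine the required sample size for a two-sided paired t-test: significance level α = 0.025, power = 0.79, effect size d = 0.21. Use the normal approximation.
n = 211 pairs

Sample size formula (paired t-test, normal approximation):
n = ((z_{α/2} + z_β) / d)²

z_{α/2} = 2.241 (for α = 0.025, two-sided)
z_β = 0.806 (for power = 0.79)
d = 0.21

n = ((2.241 + 0.806) / 0.21)²
n = (14.510)²
n ≈ 210.54
Round up to the next whole number: n = 211 pairs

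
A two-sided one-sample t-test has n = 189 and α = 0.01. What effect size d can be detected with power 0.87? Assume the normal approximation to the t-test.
d ≈ 0.27

Minimum detectable effect (one-sample t-test, normal approximation):
d = (z_{α/2} + z_β) / √n
d = (2.576 + 1.126) / √189
d = 3.702 / 13.748
d ≈ 0.27

By Cohen's convention (0.2 small / 0.5 medium / 0.8 large): small effect.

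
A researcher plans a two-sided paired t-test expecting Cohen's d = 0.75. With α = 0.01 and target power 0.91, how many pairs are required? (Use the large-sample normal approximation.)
n = 28 pairs

Sample size formula (paired t-test, normal approximation):
n = ((z_{α/2} + z_β) / d)²

z_{α/2} = 2.576 (for α = 0.01, two-sided)
z_β = 1.341 (for power = 0.91)
d = 0.75

n = ((2.576 + 1.341) / 0.75)²
n = (5.223)²
n ≈ 27.28
Round up to the next whole number: n = 28 pairs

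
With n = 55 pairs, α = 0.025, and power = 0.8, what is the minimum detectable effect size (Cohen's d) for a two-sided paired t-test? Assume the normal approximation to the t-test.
d ≈ 0.42

Minimum detectable effect (paired t-test, normal approximation):
d = (z_{α/2} + z_β) / √n
d = (2.241 + 0.842) / √55
d = 3.083 / 7.416
d ≈ 0.42

By Cohen's convention (0.2 small / 0.5 medium / 0.8 large): small effect.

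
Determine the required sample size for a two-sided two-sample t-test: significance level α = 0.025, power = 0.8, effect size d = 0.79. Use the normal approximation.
n = 31 per group

Sample size formula (two-sample t-test, normal approximation):
n = 2 · ((z_{α/2} + z_β) / d)²

z_{α/2} = 2.241 (for α = 0.025, two-sided)
z_β = 0.842 (for power = 0.8)
d = 0.79

n = 2 · ((2.241 + 0.842) / 0.79)²
n = 2 · (3.903)²
n ≈ 30.47
Round up to the next whole number: n = 31 per group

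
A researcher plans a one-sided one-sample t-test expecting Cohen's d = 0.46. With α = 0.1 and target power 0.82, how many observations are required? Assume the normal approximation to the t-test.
n = 23

Sample size formula (one-sample t-test, normal approximation):
n = ((z_α + z_β) / d)²

z_α = 1.282 (for α = 0.1, one-sided)
z_β = 0.915 (for power = 0.82)
d = 0.46

n = ((1.282 + 0.915) / 0.46)²
n = (4.776)²
n ≈ 22.81
Round up to the next whole number: n = 23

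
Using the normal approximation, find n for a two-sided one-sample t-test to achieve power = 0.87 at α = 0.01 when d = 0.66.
n = 32

Sample size formula (one-sample t-test, normal approximation):
n = ((z_{α/2} + z_β) / d)²

z_{α/2} = 2.576 (for α = 0.01, two-sided)
z_β = 1.126 (for power = 0.87)
d = 0.66

n = ((2.576 + 1.126) / 0.66)²
n = (5.609)²
n ≈ 31.46
Round up to the next whole number: n = 32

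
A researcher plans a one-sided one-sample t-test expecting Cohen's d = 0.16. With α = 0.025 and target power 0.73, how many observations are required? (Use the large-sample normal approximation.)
n = 259

Sample size formula (one-sample t-test, normal approximation):
n = ((z_α + z_β) / d)²

z_α = 1.960 (for α = 0.025, one-sided)
z_β = 0.613 (for power = 0.73)
d = 0.16

n = ((1.960 + 0.613) / 0.16)²
n = (16.081)²
n ≈ 258.60
Round up to the next whole number: n = 259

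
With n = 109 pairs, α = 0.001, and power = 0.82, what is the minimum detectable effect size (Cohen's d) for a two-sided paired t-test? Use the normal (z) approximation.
d ≈ 0.40

Minimum detectable effect (paired t-test, normal approximation):
d = (z_{α/2} + z_β) / √n
d = (3.291 + 0.915) / √109
d = 4.206 / 10.440
d ≈ 0.40

By Cohen's convention (0.2 small / 0.5 medium / 0.8 large): small effect.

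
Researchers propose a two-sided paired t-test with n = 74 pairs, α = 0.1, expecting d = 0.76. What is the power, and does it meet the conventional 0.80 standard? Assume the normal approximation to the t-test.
Power ≈ 1.00; the study is adequately powered (power ≥ 0.80)

Power calculation (paired t-test, normal approximation):
z_β = d · √n - z_{α/2}
z_β = 0.76 · √74 - 1.645
z_β = 0.76 · 8.602 - 1.645
z_β = 4.893

Power = Φ(z_β) = Φ(4.893) ≈ 1.000

Effect size d = 0.76 is medium by Cohen's convention (0.2/0.5/0.8).

Threshold: power ≥ 0.80 is conventionally adequate.
Power ≈ 1.00 → the study is adequately powered (power ≥ 0.80).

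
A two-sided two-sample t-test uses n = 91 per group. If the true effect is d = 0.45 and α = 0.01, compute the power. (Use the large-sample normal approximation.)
Power ≈ 0.68

Power calculation (two-sample t-test, normal approximation):
z_β = d · √(n/2) - z_{α/2}
z_β = 0.45 · √(91/2) - 2.576
z_β = 0.45 · 6.745 - 2.576
z_β = 0.460

Power = Φ(z_β) = Φ(0.460) ≈ 0.677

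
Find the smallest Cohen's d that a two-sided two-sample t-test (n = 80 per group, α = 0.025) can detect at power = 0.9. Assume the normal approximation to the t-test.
d ≈ 0.56

Minimum detectable effect (two-sample t-test, normal approximation):
d = (z_{α/2} + z_β) / √(n/2)
d = (2.241 + 1.282) / √(80/2)
d = 3.523 / 6.325
d ≈ 0.56

By Cohen's convention (0.2 small / 0.5 medium / 0.8 large): medium effect.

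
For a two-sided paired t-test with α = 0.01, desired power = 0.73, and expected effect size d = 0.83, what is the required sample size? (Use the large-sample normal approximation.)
n = 15 pairs

Sample size formula (paired t-test, normal approximation):
n = ((z_{α/2} + z_β) / d)²

z_{α/2} = 2.576 (for α = 0.01, two-sided)
z_β = 0.613 (for power = 0.73)
d = 0.83

n = ((2.576 + 0.613) / 0.83)²
n = (3.842)²
n ≈ 14.76
Round up to the next whole number: n = 15 pairs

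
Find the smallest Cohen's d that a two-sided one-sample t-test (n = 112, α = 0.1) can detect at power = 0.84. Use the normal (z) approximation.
d ≈ 0.25

Minimum detectable effect (one-sample t-test, normal approximation):
d = (z_{α/2} + z_β) / √n
d = (1.645 + 0.994) / √112
d = 2.639 / 10.583
d ≈ 0.25

By Cohen's convention (0.2 small / 0.5 medium / 0.8 large): small effect.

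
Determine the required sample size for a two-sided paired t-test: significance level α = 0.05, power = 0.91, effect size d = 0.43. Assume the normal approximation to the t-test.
n = 59 pairs

Sample size formula (paired t-test, normal approximation):
n = ((z_{α/2} + z_β) / d)²

z_{α/2} = 1.960 (for α = 0.05, two-sided)
z_β = 1.341 (for power = 0.91)
d = 0.43

n = ((1.960 + 1.341) / 0.43)²
n = (7.677)²
n ≈ 58.94
Round up to the next whole number: n = 59 pairs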